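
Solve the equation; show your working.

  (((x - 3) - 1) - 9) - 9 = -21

Step 1. [(((x - 3) - 1) - 9) - 9 = -21] add 9: x sits inside (… - 9). So sub: ((x - 3) - 1) - 9 = -12.
Step 2. [((x - 3) - 1) - 9 = -12] peel the -9: add 9 from each side. So sub: (x - 3) - 1 = -3.
Step 3. [(x - 3) - 1 = -3] peel the -1: add 1 from each side, so sub: x - 3 = -2.
Step 4. [x - 3 = -2] the outer -3 inverts by adding 3, so sub: x = 1.

Answer: x ∈ {1}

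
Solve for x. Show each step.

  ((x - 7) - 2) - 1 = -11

Step 1. [((x - 7) - 2) - 1 = -11] add 1: x sits inside (… - 1), so sub: (x - 7) - 2 = -10.
Step 2. [(x - 7) - 2 = -10] -2 is outermost — add 2 both sides. So sub: x - 7 = -8.
Step 3. [x - 7 = -8] the outer -7 inverts by adding 7, so sub: x = -1.

Answer: x ∈ {-1}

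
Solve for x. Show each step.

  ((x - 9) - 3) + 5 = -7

Step 1. [((x - 9) - 3) + 5 = -7] subtract 5: x sits inside (… + 5). So sub: (x - 9) - 3 = -12.
Step 2. [(x - 9) - 3 = -12] 3 comes off first (add 3). So sub: x - 9 = -9.
Step 3. [x - 9 = -9] the outer -9 inverts by adding 9. So sub: x = 0.

Answer: x ∈ {0}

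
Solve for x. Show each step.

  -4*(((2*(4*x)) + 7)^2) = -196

Step 1. [-4*(((2*(4*x)) + 7)^2) = -196] LHS = -4·(…); ÷-4 both sides, so div: ((2*(4*x)) + 7)^2 = 49.
Step 2. [((2*(4*x)) + 7)^2 = 49] √ both sides: 49 ≥ 0 gives two branches, so sqrt: (2*(4*x)) + 7 = 7 or -7.
Step 3. [(2*(4*x)) + 7 = 7 or -7] peel the +7: subtract 7 from each side. So sub: 2*(4*x) = 0 or -14.
Step 4. [2*(4*x) = 0 or -14] LHS = 2·(…); ÷2 both sides. So div: 4*x = 0 or -7.
Step 5. [4*x = 0 or -7] divide by the outer 4, so div: x = 0 or -7/4.

Answer: x ∈ {-7/4, 0}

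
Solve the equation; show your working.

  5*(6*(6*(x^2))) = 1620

Step 1. [5*(6*(6*(x^2))) = 1620] 5 out front; divide by 5. So div: 6*(6*(x^2)) = 324.
Step 2. [6*(6*(x^2)) = 324] divide by the outer 6. So div: 6*(x^2) = 54.
Step 3. [6*(x^2) = 54] 6·(inner) — divide through by 6. So div: x^2 = 9.
Step 4. [x^2 = 9] LHS squared, RHS 9 ≥ 0: apply √ (±), so sqrt: x = 3 or -3.

Answer: x ∈ {-3, 3}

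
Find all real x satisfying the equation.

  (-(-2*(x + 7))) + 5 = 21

Step 1. [(-(-2*(x + 7))) + 5 = 21] subtract 5: x sits inside (… + 5). So sub: -(-2*(x + 7)) = 16.
Step 2. [-(-2*(x + 7)) = 16] leading − — multiply by −1. So neg: -2*(x + 7) = -16.
Step 3. [-2*(x + 7) = -16] LHS = -2·(…); ÷-2 both sides. So div: x + 7 = 8.
Step 4. [x + 7 = 8] +7 is outermost — subtract 7 both sides. So sub: x = 1.

Answer: x ∈ {1}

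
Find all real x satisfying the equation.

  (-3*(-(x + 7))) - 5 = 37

Step 1. [(-3*(-(x + 7))) - 5 = 37] the outer -5 inverts by adding 5 ⇒ sub: -3*(-(x + 7)) = 42.
Step 2. [-3*(-(x + 7)) = 42] -3·(inner) — divide through by -3 ⇒ div: -(x + 7) = -14.
Step 3. [-(x + 7) = -14] LHS negated; negate both sides. So neg: x + 7 = 14.
Step 4. [x + 7 = 14] +7 is outermost — subtract 7 both sides, so sub: x = 7.

Answer: x ∈ {7}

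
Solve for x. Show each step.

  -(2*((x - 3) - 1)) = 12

Step 1. [-(2*((x - 3) - 1)) = 12] leading − — multiply by −1 ⇒ neg: 2*((x - 3) - 1) = -12.
Step 2. [2*((x - 3) - 1) = -12] 2·(inner) — divide through by 2, so div: (x - 3) - 1 = -6.
Step 3. [(x - 3) - 1 = -6] the outer -1 inverts by adding 1, so sub: x - 3 = -5.
Step 4. [x - 3 = -5] -3 is outermost — add 3 both sides. So sub: x = -2.

Answer: x ∈ {-2}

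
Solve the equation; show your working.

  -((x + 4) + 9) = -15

Step 1. [-((x + 4) + 9) = -15] flip signs both sides, so neg: (x + 4) + 9 = 15.
Step 2. [(x + 4) + 9 = 15] subtract 9: x sits inside (… + 9) ⇒ sub: x + 4 = 6.
Step 3. [x + 4 = 6] 4 comes off first (subtract 4), so sub: x = 2.

Answer: x ∈ {2}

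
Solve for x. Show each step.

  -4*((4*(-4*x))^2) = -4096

Step 1. [-4*((4*(-4*x))^2) = -4096] -4 out front; divide by -4, so div: (4*(-4*x))^2 = 1024.
Step 2. [(4*(-4*x))^2 = 1024] 1024 ≥ 0, LHS is (·)² — take ±√. So sqrt: 4*(-4*x) = 32 or -32.
Step 3. [4*(-4*x) = 32 or -32] divide by the outer 4, so div: -4*x = 8 or -8.
Step 4. [-4*x = 8 or -8] -4·(inner) — divide through by -4. So div: x = -2 or 2.

Answer: x ∈ {-2, 2}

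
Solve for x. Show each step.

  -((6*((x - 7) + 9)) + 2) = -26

Step 1. [-((6*((x - 7) + 9)) + 2) = -26] LHS negated; negate both sides, so neg: (6*((x - 7) + 9)) + 2 = 26.
Step 2. [(6*((x - 7) + 9)) + 2 = 26] the outer +2 inverts by subtracting 2 ⇒ sub: 6*((x - 7) + 9) = 24.
Step 3. [6*((x - 7) + 9) = 24] divide by the outer 6 ⇒ div: (x - 7) + 9 = 4.
Step 4. [(x - 7) + 9 = 4] subtract 9: x sits inside (… + 9) ⇒ sub: x - 7 = -5.
Step 5. [x - 7 = -5] add 7: x sits inside (… - 7) ⇒ sub: x = 2.

Answer: x ∈ {2}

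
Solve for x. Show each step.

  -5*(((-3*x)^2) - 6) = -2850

Step 1. [-5*(((-3*x)^2) - 6) = -2850] -5·(inner) — divide through by -5. So div: ((-3*x)^2) - 6 = 570.
Step 2. [((-3*x)^2) - 6 = 570] peel the -6: add 6 from each side, so sub: (-3*x)^2 = 576.
Step 3. [(-3*x)^2 = 576] LHS squared, RHS 576 ≥ 0: apply √ (±), so sqrt: -3*x = 24 or -24.
Step 4. [-3*x = 24 or -24] leading coefficient -3: divide by -3 ⇒ div: x = -8 or 8.

Answer: x ∈ {-8, 8}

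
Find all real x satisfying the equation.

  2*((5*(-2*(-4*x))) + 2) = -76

Step 1. [2*((5*(-2*(-4*x))) + 2) = -76] 2·(inner) — divide through by 2, so div: (5*(-2*(-4*x))) + 2 = -38.
Step 2. [(5*(-2*(-4*x))) + 2 = -38] +2 is outermost — subtract 2 both sides. So sub: 5*(-2*(-4*x)) = -40.
Step 3. [5*(-2*(-4*x)) = -40] LHS = 5·(…); ÷5 both sides ⇒ div: -2*(-4*x) = -8.
Step 4. [-2*(-4*x) = -8] -2·(inner) — divide through by -2, so div: -4*x = 4.
Step 5. [-4*x = 4] divide by the outer -4, so div: x = -1.

Answer: x ∈ {-1}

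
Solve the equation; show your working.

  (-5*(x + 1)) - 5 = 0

Step 1. [(-5*(x + 1)) - 5 = 0] add 5: x sits inside (… - 5). So sub: -5*(x + 1) = 5.
Step 2. [-5*(x + 1) = 5] -5 out front; divide by -5, so div: x + 1 = -1.
Step 3. [x + 1 = -1] +1 is outermost — subtract 1 both sides ⇒ sub: x = -2.

Answer: x ∈ {-2}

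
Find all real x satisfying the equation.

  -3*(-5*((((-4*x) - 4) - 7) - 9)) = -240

Step 1. [-3*(-5*((((-4*x) - 4) - 7) - 9)) = -240] LHS = -3·(…); ÷-3 both sides ⇒ div: -5*((((-4*x) - 4) - 7) - 9) = 80.
Step 2. [-5*((((-4*x) - 4) - 7) - 9) = 80] leading coefficient -5: divide by -5 ⇒ div: (((-4*x) - 4) - 7) - 9 = -16.
Step 3. [(((-4*x) - 4) - 7) - 9 = -16] add 9: x sits inside (… - 9). So sub: ((-4*x) - 4) - 7 = -7.
Step 4. [((-4*x) - 4) - 7 = -7] -7 is outermost — add 7 both sides, so sub: (-4*x) - 4 = 0.
Step 5. [(-4*x) - 4 = 0] common factor -4 (LHS and 0) — divide through. So factor: x + 1 = 0.
Step 6. [x + 1 = 0] peel the +1: subtract 1 from each side. So sub: x = -1.

Answer: x ∈ {-1}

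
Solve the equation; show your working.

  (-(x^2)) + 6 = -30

Step 1. [(-(x^2)) + 6 = -30] +6 is outermost — subtract 6 both sides. So sub: -(x^2) = -36.
Step 2. [-(x^2) = -36] flip signs both sides, so neg: x^2 = 36.
Step 3. [x^2 = 36] 36 ≥ 0, LHS is (·)² — take ±√ ⇒ sqrt: x = 6 or -6.

Answer: x ∈ {-6, 6}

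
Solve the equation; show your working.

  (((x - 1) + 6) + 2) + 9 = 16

Step 1. [(((x - 1) + 6) + 2) + 9 = 16] +9 is outermost — subtract 9 both sides ⇒ sub: ((x - 1) + 6) + 2 = 7.
Step 2. [((x - 1) + 6) + 2 = 7] the outer +2 inverts by subtracting 2. So sub: (x - 1) + 6 = 5.
Step 3. [(x - 1) + 6 = 5] 6 comes off first (subtract 6). So sub: x - 1 = -1.
Step 4. [x - 1 = -1] the outer -1 inverts by adding 1. So sub: x = 0.

Answer: x ∈ {0}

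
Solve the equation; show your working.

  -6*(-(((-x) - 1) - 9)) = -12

Step 1. [-6*(-(((-x) - 1) - 9)) = -12] -6·(inner) — divide through by -6. So div: -(((-x) - 1) - 9) = 2.
Step 2. [-(((-x) - 1) - 9) = 2] LHS negated; negate both sides. So neg: ((-x) - 1) - 9 = -2.
Step 3. [((-x) - 1) - 9 = -2] the outer -9 inverts by adding 9 ⇒ sub: (-x) - 1 = 7.
Step 4. [(-x) - 1 = 7] -1 is outermost — add 1 both sides ⇒ sub: -x = 8.
Step 5. [-x = 8] leading − — multiply by −1 ⇒ neg: x = -8.

Answer: x ∈ {-8}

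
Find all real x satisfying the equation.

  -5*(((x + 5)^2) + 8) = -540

Step 1. [-5*(((x + 5)^2) + 8) = -540] LHS = -5·(…); ÷-5 both sides ⇒ div: ((x + 5)^2) + 8 = 108.
Step 2. [((x + 5)^2) + 8 = 108] +8 is outermost — subtract 8 both sides ⇒ sub: (x + 5)^2 = 100.
Step 3. [(x + 5)^2 = 100] LHS squared, RHS 100 ≥ 0: apply √ (±), so sqrt: x + 5 = 10 or -10.
Step 4. [x + 5 = 10 or -10] +5 is outermost — subtract 5 both sides. So sub: x = 5 or -15.

Answer: x ∈ {-15, 5}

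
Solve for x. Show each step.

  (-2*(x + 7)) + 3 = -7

Step 1. [(-2*(x + 7)) + 3 = -7] +3 is outermost — subtract 3 both sides, so sub: -2*(x + 7) = -10.
Step 2. [-2*(x + 7) = -10] LHS = -2·(…); ÷-2 both sides, so div: x + 7 = 5.
Step 3. [x + 7 = 5] peel the +7: subtract 7 from each side ⇒ sub: x = -2.

Answer: x ∈ {-2}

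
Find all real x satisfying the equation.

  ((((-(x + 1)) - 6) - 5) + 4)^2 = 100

Step 1. [((((-(x + 1)) - 6) - 5) + 4)^2 = 100] 100 ≥ 0, LHS is (·)² — take ±√, so sqrt: (((-(x + 1)) - 6) - 5) + 4 = 10 or -10.
Step 2. [(((-(x + 1)) - 6) - 5) + 4 = 10 or -10] 4 comes off first (subtract 4), so sub: ((-(x + 1)) - 6) - 5 = 6 or -14.
Step 3. [((-(x + 1)) - 6) - 5 = 6 or -14] peel the -5: add 5 from each side ⇒ sub: (-(x + 1)) - 6 = 11 or -9.
Step 4. [(-(x + 1)) - 6 = 11 or -9] 6 comes off first (add 6), so sub: -(x + 1) = 17 or -3.
Step 5. [-(x + 1) = 17 or -3] leading − — multiply by −1 ⇒ neg: x + 1 = -17 or 3.
Step 6. [x + 1 = -17 or 3] subtract 1: x sits inside (… + 1). So sub: x = -18 or 2.

Answer: x ∈ {-18, 2}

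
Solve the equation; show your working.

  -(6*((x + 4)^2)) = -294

Step 1. [-(6*((x + 4)^2)) = -294] leading − — multiply by −1. So neg: 6*((x + 4)^2) = 294.
Step 2. [6*((x + 4)^2) = 294] divide by the outer 6 ⇒ div: (x + 4)^2 = 49.
Step 3. [(x + 4)^2 = 49] 49 ≥ 0, LHS is (·)² — take ±√. So sqrt: x + 4 = 7 or -7.
Step 4. [x + 4 = 7 or -7] subtract 4: x sits inside (… + 4), so sub: x = 3 or -11.

Answer: x ∈ {-11, 3}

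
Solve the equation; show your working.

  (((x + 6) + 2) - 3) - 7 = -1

Step 1. [(((x + 6) + 2) - 3) - 7 = -1] the outer -7 inverts by adding 7, so sub: ((x + 6) + 2) - 3 = 6.
Step 2. [((x + 6) + 2) - 3 = 6] -3 is outermost — add 3 both sides ⇒ sub: (x + 6) + 2 = 9.
Step 3. [(x + 6) + 2 = 9] 2 comes off first (subtract 2), so sub: x + 6 = 7.
Step 4. [x + 6 = 7] peel the +6: subtract 6 from each side. So sub: x = 1.

Answer: x ∈ {1}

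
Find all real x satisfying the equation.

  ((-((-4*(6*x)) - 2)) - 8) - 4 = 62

Step 1. [((-((-4*(6*x)) - 2)) - 8) - 4 = 62] 4 comes off first (add 4). So sub: (-((-4*(6*x)) - 2)) - 8 = 66.
Step 2. [(-((-4*(6*x)) - 2)) - 8 = 66] add 8: x sits inside (… - 8). So sub: -((-4*(6*x)) - 2) = 74.
Step 3. [-((-4*(6*x)) - 2) = 74] flip signs both sides, so neg: (-4*(6*x)) - 2 = -74.
Step 4. [(-4*(6*x)) - 2 = -74] the outer -2 inverts by adding 2 ⇒ sub: -4*(6*x) = -72.
Step 5. [-4*(6*x) = -72] -4·(inner) — divide through by -4, so div: 6*x = 18.
Step 6. [6*x = 18] 6 out front; divide by 6, so div: x = 3.

Answer: x ∈ {3}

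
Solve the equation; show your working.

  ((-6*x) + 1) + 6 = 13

Step 1. [((-6*x) + 1) + 6 = 13] peel the +6: subtract 6 from each side ⇒ sub: (-6*x) + 1 = 7.
Step 2. [(-6*x) + 1 = 7] 1 comes off first (subtract 1), so sub: -6*x = 6.
Step 3. [-6*x = 6] leading coefficient -6: divide by -6 ⇒ div: x = -1.

Answer: x ∈ {-1}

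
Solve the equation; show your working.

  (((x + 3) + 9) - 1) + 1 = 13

Step 1. [(((x + 3) + 9) - 1) + 1 = 13] peel the +1: subtract 1 from each side ⇒ sub: ((x + 3) + 9) - 1 = 12.
Step 2. [((x + 3) + 9) - 1 = 12] the outer -1 inverts by adding 1 ⇒ sub: (x + 3) + 9 = 13.
Step 3. [(x + 3) + 9 = 13] peel the +9: subtract 9 from each side. So sub: x + 3 = 4.
Step 4. [x + 3 = 4] 3 comes off first (subtract 3). So sub: x = 1.

Answer: x ∈ {1}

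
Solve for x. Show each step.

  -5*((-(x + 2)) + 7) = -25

Step 1. [-5*((-(x + 2)) + 7) = -25] -5·(inner) — divide through by -5. So div: (-(x + 2)) + 7 = 5.
Step 2. [(-(x + 2)) + 7 = 5] 7 comes off first (subtract 7). So sub: -(x + 2) = -2.
Step 3. [-(x + 2) = -2] LHS negated; negate both sides, so neg: x + 2 = 2.
Step 4. [x + 2 = 2] +2 is outermost — subtract 2 both sides. So sub: x = 0.

Answer: x ∈ {0}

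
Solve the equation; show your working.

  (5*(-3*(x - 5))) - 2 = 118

Step 1. [(5*(-3*(x - 5))) - 2 = 118] add 2: x sits inside (… - 2) ⇒ sub: 5*(-3*(x - 5)) = 120.
Step 2. [5*(-3*(x - 5)) = 120] divide by the outer 5. So div: -3*(x - 5) = 24.
Step 3. [-3*(x - 5) = 24] divide by the outer -3, so div: x - 5 = -8.
Step 4. [x - 5 = -8] the outer -5 inverts by adding 5. So sub: x = -3.

Answer: x ∈ {-3}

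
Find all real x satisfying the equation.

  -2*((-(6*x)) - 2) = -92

Step 1. [-2*((-(6*x)) - 2) = -92] -2·(inner) — divide through by -2 ⇒ div: (-(6*x)) - 2 = 46.
Step 2. [(-(6*x)) - 2 = 46] add 2: x sits inside (… - 2). So sub: -(6*x) = 48.
Step 3. [-(6*x) = 48] LHS negated; negate both sides ⇒ neg: 6*x = -48.
Step 4. [6*x = -48] leading coefficient 6: divide by 6, so div: x = -8.

Answer: x ∈ {-8}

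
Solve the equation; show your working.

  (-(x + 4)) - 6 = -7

Step 1. [(-(x + 4)) - 6 = -7] the outer -6 inverts by adding 6 ⇒ sub: -(x + 4) = -1.
Step 2. [-(x + 4) = -1] flip signs both sides, so neg: x + 4 = 1.
Step 3. [x + 4 = 1] subtract 4: x sits inside (… + 4) ⇒ sub: x = -3.

Answer: x ∈ {-3}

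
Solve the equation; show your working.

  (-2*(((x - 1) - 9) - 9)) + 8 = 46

Step 1. [(-2*(((x - 1) - 9) - 9)) + 8 = 46] -2 divides every term; factor it out. So factor: (((x - 1) - 9) - 9) - 4 = -23.
Step 2. [(((x - 1) - 9) - 9) - 4 = -23] add 4: x sits inside (… - 4). So sub: ((x - 1) - 9) - 9 = -19.
Step 3. [((x - 1) - 9) - 9 = -19] peel the -9: add 9 from each side ⇒ sub: (x - 1) - 9 = -10.
Step 4. [(x - 1) - 9 = -10] add 9: x sits inside (… - 9) ⇒ sub: x - 1 = -1.
Step 5. [x - 1 = -1] the outer -1 inverts by adding 1. So sub: x = 0.

Answer: x ∈ {0}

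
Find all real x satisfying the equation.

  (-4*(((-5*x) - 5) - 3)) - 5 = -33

Step 1. [(-4*(((-5*x) - 5) - 3)) - 5 = -33] 5 comes off first (add 5). So sub: -4*(((-5*x) - 5) - 3) = -28.
Step 2. [-4*(((-5*x) - 5) - 3) = -28] divide by the outer -4 ⇒ div: ((-5*x) - 5) - 3 = 7.
Step 3. [((-5*x) - 5) - 3 = 7] -3 is outermost — add 3 both sides ⇒ sub: (-5*x) - 5 = 10.
Step 4. [(-5*x) - 5 = 10] -5 divides every term; factor it out. So factor: x + 1 = -2.
Step 5. [x + 1 = -2] +1 is outermost — subtract 1 both sides. So sub: x = -3.

Answer: x ∈ {-3}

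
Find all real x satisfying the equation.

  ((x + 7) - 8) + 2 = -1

Step 1. [((x + 7) - 8) + 2 = -1] +2 is outermost — subtract 2 both sides, so sub: (x + 7) - 8 = -3.
Step 2. [(x + 7) - 8 = -3] -8 is outermost — add 8 both sides. So sub: x + 7 = 5.
Step 3. [x + 7 = 5] peel the +7: subtract 7 from each side, so sub: x = -2.

Answer: x ∈ {-2}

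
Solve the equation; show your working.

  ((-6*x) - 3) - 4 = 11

Step 1. [((-6*x) - 3) - 4 = 11] the outer -4 inverts by adding 4 ⇒ sub: (-6*x) - 3 = 15.
Step 2. [(-6*x) - 3 = 15] 3 comes off first (add 3), so sub: -6*x = 18.
Step 3. [-6*x = 18] leading coefficient -6: divide by -6 ⇒ div: x = -3.

Answer: x ∈ {-3}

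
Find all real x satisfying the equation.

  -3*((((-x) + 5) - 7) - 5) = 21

Step 1. [-3*((((-x) + 5) - 7) - 5) = 21] divide by the outer -3. So div: (((-x) + 5) - 7) - 5 = -7.
Step 2. [(((-x) + 5) - 7) - 5 = -7] the outer -5 inverts by adding 5. So sub: ((-x) + 5) - 7 = -2.
Step 3. [((-x) + 5) - 7 = -2] peel the -7: add 7 from each side, so sub: (-x) + 5 = 5.
Step 4. [(-x) + 5 = 5] peel the +5: subtract 5 from each side. So sub: -x = 0.
Step 5. [-x = 0] leading − — multiply by −1 ⇒ neg: x = 0.

Answer: x ∈ {0}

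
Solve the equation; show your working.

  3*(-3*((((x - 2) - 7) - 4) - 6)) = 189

Step 1. [3*(-3*((((x - 2) - 7) - 4) - 6)) = 189] LHS = 3·(…); ÷3 both sides ⇒ div: -3*((((x - 2) - 7) - 4) - 6) = 63.
Step 2. [-3*((((x - 2) - 7) - 4) - 6) = 63] leading coefficient -3: divide by -3, so div: (((x - 2) - 7) - 4) - 6 = -21.
Step 3. [(((x - 2) - 7) - 4) - 6 = -21] the outer -6 inverts by adding 6, so sub: ((x - 2) - 7) - 4 = -15.
Step 4. [((x - 2) - 7) - 4 = -15] peel the -4: add 4 from each side, so sub: (x - 2) - 7 = -11.
Step 5. [(x - 2) - 7 = -11] -7 is outermost — add 7 both sides, so sub: x - 2 = -4.
Step 6. [x - 2 = -4] -2 is outermost — add 2 both sides, so sub: x = -2.

Answer: x ∈ {-2}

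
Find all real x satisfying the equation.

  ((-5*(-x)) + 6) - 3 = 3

Step 1. [((-5*(-x)) + 6) - 3 = 3] 3 comes off first (add 3). So sub: (-5*(-x)) + 6 = 6.
Step 2. [(-5*(-x)) + 6 = 6] the outer +6 inverts by subtracting 6. So sub: -5*(-x) = 0.
Step 3. [-5*(-x) = 0] -5 out front; divide by -5 ⇒ div: -x = 0.
Step 4. [-x = 0] leading − — multiply by −1 ⇒ neg: x = 0.

Answer: x ∈ {0}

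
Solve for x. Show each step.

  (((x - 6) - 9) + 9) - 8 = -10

Step 1. [(((x - 6) - 9) + 9) - 8 = -10] the outer -8 inverts by adding 8. So sub: ((x - 6) - 9) + 9 = -2.
Step 2. [((x - 6) - 9) + 9 = -2] peel the +9: subtract 9 from each side ⇒ sub: (x - 6) - 9 = -11.
Step 3. [(x - 6) - 9 = -11] -9 is outermost — add 9 both sides ⇒ sub: x - 6 = -2.
Step 4. [x - 6 = -2] the outer -6 inverts by adding 6, so sub: x = 4.

Answer: x ∈ {4}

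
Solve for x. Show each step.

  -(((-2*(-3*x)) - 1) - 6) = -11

Step 1. [-(((-2*(-3*x)) - 1) - 6) = -11] leading − — multiply by −1. So neg: ((-2*(-3*x)) - 1) - 6 = 11.
Step 2. [((-2*(-3*x)) - 1) - 6 = 11] 6 comes off first (add 6), so sub: (-2*(-3*x)) - 1 = 17.
Step 3. [(-2*(-3*x)) - 1 = 17] 1 comes off first (add 1), so sub: -2*(-3*x) = 18.
Step 4. [-2*(-3*x) = 18] -2 out front; divide by -2. So div: -3*x = -9.
Step 5. [-3*x = -9] divide by the outer -3. So div: x = 3.

Answer: x ∈ {3}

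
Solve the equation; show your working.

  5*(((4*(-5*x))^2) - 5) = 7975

Step 1. [5*(((4*(-5*x))^2) - 5) = 7975] LHS = 5·(…); ÷5 both sides, so div: ((4*(-5*x))^2) - 5 = 1595.
Step 2. [((4*(-5*x))^2) - 5 = 1595] add 5: x sits inside (… - 5). So sub: (4*(-5*x))^2 = 1600.
Step 3. [(4*(-5*x))^2 = 1600] LHS squared, RHS 1600 ≥ 0: apply √ (±). So sqrt: 4*(-5*x) = 40 or -40.
Step 4. [4*(-5*x) = 40 or -40] divide by the outer 4 ⇒ div: -5*x = 10 or -10.
Step 5. [-5*x = 10 or -10] divide by the outer -5 ⇒ div: x = -2 or 2.

Answer: x ∈ {-2, 2}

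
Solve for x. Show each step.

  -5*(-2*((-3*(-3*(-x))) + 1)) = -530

Step 1. [-5*(-2*((-3*(-3*(-x))) + 1)) = -530] -5 out front; divide by -5 ⇒ div: -2*((-3*(-3*(-x))) + 1) = 106.
Step 2. [-2*((-3*(-3*(-x))) + 1) = 106] -2·(inner) — divide through by -2 ⇒ div: (-3*(-3*(-x))) + 1 = -53.
Step 3. [(-3*(-3*(-x))) + 1 = -53] +1 is outermost — subtract 1 both sides ⇒ sub: -3*(-3*(-x)) = -54.
Step 4. [-3*(-3*(-x)) = -54] leading coefficient -3: divide by -3. So div: -3*(-x) = 18.
Step 5. [-3*(-x) = 18] -3 out front; divide by -3, so div: -x = -6.
Step 6. [-x = -6] LHS negated; negate both sides. So neg: x = 6.

Answer: x ∈ {6}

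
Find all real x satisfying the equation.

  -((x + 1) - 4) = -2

Step 1. [-((x + 1) - 4) = -2] LHS negated; negate both sides ⇒ neg: (x + 1) - 4 = 2.
Step 2. [(x + 1) - 4 = 2] peel the -4: add 4 from each side. So sub: x + 1 = 6.
Step 3. [x + 1 = 6] the outer +1 inverts by subtracting 1. So sub: x = 5.

Answer: x ∈ {5}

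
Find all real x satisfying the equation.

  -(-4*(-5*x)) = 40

Step 1. [-(-4*(-5*x)) = 40] flip signs both sides. So neg: -4*(-5*x) = -40.
Step 2. [-4*(-5*x) = -40] -4 out front; divide by -4, so div: -5*x = 10.
Step 3. [-5*x = 10] -5 out front; divide by -5. So div: x = -2.

Answer: x ∈ {-2}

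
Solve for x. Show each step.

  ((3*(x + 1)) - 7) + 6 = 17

Step 1. [((3*(x + 1)) - 7) + 6 = 17] subtract 6: x sits inside (… + 6), so sub: (3*(x + 1)) - 7 = 11.
Step 2. [(3*(x + 1)) - 7 = 11] 7 comes off first (add 7) ⇒ sub: 3*(x + 1) = 18.
Step 3. [3*(x + 1) = 18] leading coefficient 3: divide by 3 ⇒ div: x + 1 = 6.
Step 4. [x + 1 = 6] the outer +1 inverts by subtracting 1. So sub: x = 5.

Answer: x ∈ {5}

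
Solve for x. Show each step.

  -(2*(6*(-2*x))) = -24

Step 1. [-(2*(6*(-2*x))) = -24] flip signs both sides. So neg: 2*(6*(-2*x)) = 24.
Step 2. [2*(6*(-2*x)) = 24] LHS = 2·(…); ÷2 both sides, so div: 6*(-2*x) = 12.
Step 3. [6*(-2*x) = 12] LHS = 6·(…); ÷6 both sides. So div: -2*x = 2.
Step 4. [-2*x = 2] -2·(inner) — divide through by -2. So div: x = -1.

Answer: x ∈ {-1}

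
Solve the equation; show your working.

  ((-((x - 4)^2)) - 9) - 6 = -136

Step 1. [((-((x - 4)^2)) - 9) - 6 = -136] peel the -6: add 6 from each side ⇒ sub: (-((x - 4)^2)) - 9 = -130.
Step 2. [(-((x - 4)^2)) - 9 = -130] the outer -9 inverts by adding 9, so sub: -((x - 4)^2) = -121.
Step 3. [-((x - 4)^2) = -121] LHS negated; negate both sides ⇒ neg: (x - 4)^2 = 121.
Step 4. [(x - 4)^2 = 121] √ both sides: 121 ≥ 0 gives two branches. So sqrt: x - 4 = 11 or -11.
Step 5. [x - 4 = 11 or -11] add 4: x sits inside (… - 4) ⇒ sub: x = 15 or -7.

Answer: x ∈ {-7, 15}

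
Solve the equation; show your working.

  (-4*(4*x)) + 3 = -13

Step 1. [(-4*(4*x)) + 3 = -13] 3 comes off first (subtract 3). So sub: -4*(4*x) = -16.
Step 2. [-4*(4*x) = -16] LHS = -4·(…); ÷-4 both sides. So div: 4*x = 4.
Step 3. [4*x = 4] divide by the outer 4, so div: x = 1.

Answer: x ∈ {1}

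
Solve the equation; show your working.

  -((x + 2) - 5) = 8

Step 1. [-((x + 2) - 5) = 8] leading − — multiply by −1, so neg: (x + 2) - 5 = -8.
Step 2. [(x + 2) - 5 = -8] peel the -5: add 5 from each side ⇒ sub: x + 2 = -3.
Step 3. [x + 2 = -3] 2 comes off first (subtract 2), so sub: x = -5.

Answer: x ∈ {-5}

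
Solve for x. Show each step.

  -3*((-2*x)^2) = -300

Step 1. [-3*((-2*x)^2) = -300] -3·(inner) — divide through by -3. So div: (-2*x)^2 = 100.
Step 2. [(-2*x)^2 = 100] √ both sides: 100 ≥ 0 gives two branches, so sqrt: -2*x = 10 or -10.
Step 3. [-2*x = 10 or -10] divide by the outer -2, so div: x = -5 or 5.

Answer: x ∈ {-5, 5}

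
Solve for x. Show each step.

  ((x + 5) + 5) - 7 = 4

Step 1. [((x + 5) + 5) - 7 = 4] add 7: x sits inside (… - 7), so sub: (x + 5) + 5 = 11.
Step 2. [(x + 5) + 5 = 11] peel the +5: subtract 5 from each side, so sub: x + 5 = 6.
Step 3. [x + 5 = 6] the outer +5 inverts by subtracting 5, so sub: x = 1.

Answer: x ∈ {1}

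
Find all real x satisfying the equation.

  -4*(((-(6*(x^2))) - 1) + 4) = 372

Step 1. [-4*(((-(6*(x^2))) - 1) + 4) = 372] LHS = -4·(…); ÷-4 both sides, so div: ((-(6*(x^2))) - 1) + 4 = -93.
Step 2. [((-(6*(x^2))) - 1) + 4 = -93] +4 is outermost — subtract 4 both sides ⇒ sub: (-(6*(x^2))) - 1 = -97.
Step 3. [(-(6*(x^2))) - 1 = -97] 1 comes off first (add 1). So sub: -(6*(x^2)) = -96.
Step 4. [-(6*(x^2)) = -96] LHS negated; negate both sides ⇒ neg: 6*(x^2) = 96.
Step 5. [6*(x^2) = 96] 6 out front; divide by 6, so div: x^2 = 16.
Step 6. [x^2 = 16] √ both sides: 16 ≥ 0 gives two branches. So sqrt: x = 4 or -4.

Answer: x ∈ {-4, 4}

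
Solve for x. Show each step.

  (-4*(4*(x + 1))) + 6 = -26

Step 1. [(-4*(4*(x + 1))) + 6 = -26] subtract 6: x sits inside (… + 6). So sub: -4*(4*(x + 1)) = -32.
Step 2. [-4*(4*(x + 1)) = -32] -4·(inner) — divide through by -4. So div: 4*(x + 1) = 8.
Step 3. [4*(x + 1) = 8] 4·(inner) — divide through by 4 ⇒ div: x + 1 = 2.
Step 4. [x + 1 = 2] subtract 1: x sits inside (… + 1) ⇒ sub: x = 1.

Answer: x ∈ {1}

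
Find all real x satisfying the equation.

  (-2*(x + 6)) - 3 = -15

Step 1. [(-2*(x + 6)) - 3 = -15] add 3: x sits inside (… - 3) ⇒ sub: -2*(x + 6) = -12.
Step 2. [-2*(x + 6) = -12] -2 out front; divide by -2 ⇒ div: x + 6 = 6.
Step 3. [x + 6 = 6] subtract 6: x sits inside (… + 6). So sub: x = 0.

Answer: x ∈ {0}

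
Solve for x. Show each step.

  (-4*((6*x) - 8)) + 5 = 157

Step 1. [(-4*((6*x) - 8)) + 5 = 157] subtract 5: x sits inside (… + 5). So sub: -4*((6*x) - 8) = 152.
Step 2. [-4*((6*x) - 8) = 152] -4 out front; divide by -4. So div: (6*x) - 8 = -38.
Step 3. [(6*x) - 8 = -38] 8 comes off first (add 8), so sub: 6*x = -30.
Step 4. [6*x = -30] 6·(inner) — divide through by 6. So div: x = -5.

Answer: x ∈ {-5}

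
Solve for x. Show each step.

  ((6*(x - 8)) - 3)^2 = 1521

Step 1. [((6*(x - 8)) - 3)^2 = 1521] 1521 ≥ 0, LHS is (·)² — take ±√ ⇒ sqrt: (6*(x - 8)) - 3 = 39 or -39.
Step 2. [(6*(x - 8)) - 3 = 39 or -39] peel the -3: add 3 from each side, so sub: 6*(x - 8) = 42 or -36.
Step 3. [6*(x - 8) = 42 or -36] LHS = 6·(…); ÷6 both sides, so div: x - 8 = 7 or -6.
Step 4. [x - 8 = 7 or -6] -8 is outermost — add 8 both sides, so sub: x = 15 or 2.

Answer: x ∈ {2, 15}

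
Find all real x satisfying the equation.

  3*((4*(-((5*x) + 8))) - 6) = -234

Step 1. [3*((4*(-((5*x) + 8))) - 6) = -234] leading coefficient 3: divide by 3. So div: (4*(-((5*x) + 8))) - 6 = -78.
Step 2. [(4*(-((5*x) + 8))) - 6 = -78] add 6: x sits inside (… - 6) ⇒ sub: 4*(-((5*x) + 8)) = -72.
Step 3. [4*(-((5*x) + 8)) = -72] LHS = 4·(…); ÷4 both sides, so div: -((5*x) + 8) = -18.
Step 4. [-((5*x) + 8) = -18] leading − — multiply by −1. So neg: (5*x) + 8 = 18.
Step 5. [(5*x) + 8 = 18] 8 comes off first (subtract 8) ⇒ sub: 5*x = 10.
Step 6. [5*x = 10] 5·(inner) — divide through by 5. So div: x = 2.

Answer: x ∈ {2}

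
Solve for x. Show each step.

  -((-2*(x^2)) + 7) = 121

Step 1. [-((-2*(x^2)) + 7) = 121] leading − — multiply by −1. So neg: (-2*(x^2)) + 7 = -121.
Step 2. [(-2*(x^2)) + 7 = -121] peel the +7: subtract 7 from each side. So sub: -2*(x^2) = -128.
Step 3. [-2*(x^2) = -128] divide by the outer -2. So div: x^2 = 64.
Step 4. [x^2 = 64] 64 ≥ 0, LHS is (·)² — take ±√. So sqrt: x = 8 or -8.

Answer: x ∈ {-8, 8}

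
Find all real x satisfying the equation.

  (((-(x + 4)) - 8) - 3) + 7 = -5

Step 1. [(((-(x + 4)) - 8) - 3) + 7 = -5] peel the +7: subtract 7 from each side ⇒ sub: ((-(x + 4)) - 8) - 3 = -12.
Step 2. [((-(x + 4)) - 8) - 3 = -12] add 3: x sits inside (… - 3) ⇒ sub: (-(x + 4)) - 8 = -9.
Step 3. [(-(x + 4)) - 8 = -9] 8 comes off first (add 8) ⇒ sub: -(x + 4) = -1.
Step 4. [-(x + 4) = -1] flip signs both sides. So neg: x + 4 = 1.
Step 5. [x + 4 = 1] subtract 4: x sits inside (… + 4). So sub: x = -3.

Answer: x ∈ {-3}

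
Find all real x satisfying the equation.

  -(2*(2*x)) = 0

Step 1. [-(2*(2*x)) = 0] LHS negated; negate both sides ⇒ neg: 2*(2*x) = 0.
Step 2. [2*(2*x) = 0] divide by the outer 2 ⇒ div: 2*x = 0.
Step 3. [2*x = 0] LHS = 2·(…); ÷2 both sides, so div: x = 0.

Answer: x ∈ {0}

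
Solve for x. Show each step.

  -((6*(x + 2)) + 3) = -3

Step 1. [-((6*(x + 2)) + 3) = -3] leading − — multiply by −1, so neg: (6*(x + 2)) + 3 = 3.
Step 2. [(6*(x + 2)) + 3 = 3] 3 comes off first (subtract 3), so sub: 6*(x + 2) = 0.
Step 3. [6*(x + 2) = 0] divide by the outer 6, so div: x + 2 = 0.
Step 4. [x + 2 = 0] 2 comes off first (subtract 2). So sub: x = -2.

Answer: x ∈ {-2}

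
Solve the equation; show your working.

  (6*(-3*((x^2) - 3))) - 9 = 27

Step 1. [(6*(-3*((x^2) - 3))) - 9 = 27] -9 is outermost — add 9 both sides, so sub: 6*(-3*((x^2) - 3)) = 36.
Step 2. [6*(-3*((x^2) - 3)) = 36] divide by the outer 6. So div: -3*((x^2) - 3) = 6.
Step 3. [-3*((x^2) - 3) = 6] LHS = -3·(…); ÷-3 both sides, so div: (x^2) - 3 = -2.
Step 4. [(x^2) - 3 = -2] -3 is outermost — add 3 both sides. So sub: x^2 = 1.
Step 5. [x^2 = 1] √ both sides: 1 ≥ 0 gives two branches, so sqrt: x = 1 or -1.

Answer: x ∈ {-1, 1}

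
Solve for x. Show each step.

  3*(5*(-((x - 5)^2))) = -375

Step 1. [3*(5*(-((x - 5)^2))) = -375] divide by the outer 3 ⇒ div: 5*(-((x - 5)^2)) = -125.
Step 2. [5*(-((x - 5)^2)) = -125] leading coefficient 5: divide by 5 ⇒ div: -((x - 5)^2) = -25.
Step 3. [-((x - 5)^2) = -25] flip signs both sides ⇒ neg: (x - 5)^2 = 25.
Step 4. [(x - 5)^2 = 25] 25 ≥ 0, LHS is (·)² — take ±√ ⇒ sqrt: x - 5 = 5 or -5.
Step 5. [x - 5 = 5 or -5] the outer -5 inverts by adding 5 ⇒ sub: x = 10 or 0.

Answer: x ∈ {0, 10}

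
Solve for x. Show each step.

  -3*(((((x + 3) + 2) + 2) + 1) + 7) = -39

Step 1. [-3*(((((x + 3) + 2) + 2) + 1) + 7) = -39] LHS = -3·(…); ÷-3 both sides ⇒ div: ((((x + 3) + 2) + 2) + 1) + 7 = 13.
Step 2. [((((x + 3) + 2) + 2) + 1) + 7 = 13] 7 comes off first (subtract 7), so sub: (((x + 3) + 2) + 2) + 1 = 6.
Step 3. [(((x + 3) + 2) + 2) + 1 = 6] +1 is outermost — subtract 1 both sides, so sub: ((x + 3) + 2) + 2 = 5.
Step 4. [((x + 3) + 2) + 2 = 5] the outer +2 inverts by subtracting 2 ⇒ sub: (x + 3) + 2 = 3.
Step 5. [(x + 3) + 2 = 3] subtract 2: x sits inside (… + 2) ⇒ sub: x + 3 = 1.
Step 6. [x + 3 = 1] subtract 3: x sits inside (… + 3). So sub: x = -2.

Answer: x ∈ {-2}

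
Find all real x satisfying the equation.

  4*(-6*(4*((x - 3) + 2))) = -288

Step 1. [4*(-6*(4*((x - 3) + 2))) = -288] 4·(inner) — divide through by 4, so div: -6*(4*((x - 3) + 2)) = -72.
Step 2. [-6*(4*((x - 3) + 2)) = -72] LHS = -6·(…); ÷-6 both sides ⇒ div: 4*((x - 3) + 2) = 12.
Step 3. [4*((x - 3) + 2) = 12] LHS = 4·(…); ÷4 both sides. So div: (x - 3) + 2 = 3.
Step 4. [(x - 3) + 2 = 3] 2 comes off first (subtract 2), so sub: x - 3 = 1.
Step 5. [x - 3 = 1] 3 comes off first (add 3). So sub: x = 4.

Answer: x ∈ {4}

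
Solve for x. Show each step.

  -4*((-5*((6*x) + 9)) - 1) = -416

Step 1. [-4*((-5*((6*x) + 9)) - 1) = -416] leading coefficient -4: divide by -4, so div: (-5*((6*x) + 9)) - 1 = 104.
Step 2. [(-5*((6*x) + 9)) - 1 = 104] 1 comes off first (add 1) ⇒ sub: -5*((6*x) + 9) = 105.
Step 3. [-5*((6*x) + 9) = 105] -5·(inner) — divide through by -5 ⇒ div: (6*x) + 9 = -21.
Step 4. [(6*x) + 9 = -21] peel the +9: subtract 9 from each side ⇒ sub: 6*x = -30.
Step 5. [6*x = -30] 6·(inner) — divide through by 6. So div: x = -5.

Answer: x ∈ {-5}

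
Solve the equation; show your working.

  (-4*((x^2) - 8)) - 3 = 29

Step 1. [(-4*((x^2) - 8)) - 3 = 29] peel the -3: add 3 from each side, so sub: -4*((x^2) - 8) = 32.
Step 2. [-4*((x^2) - 8) = 32] -4·(inner) — divide through by -4 ⇒ div: (x^2) - 8 = -8.
Step 3. [(x^2) - 8 = -8] 8 comes off first (add 8). So sub: x^2 = 0.
Step 4. [x^2 = 0] LHS squared, RHS 0 ≥ 0: apply √ (±), so sqrt: x = 0.

Answer: x ∈ {0}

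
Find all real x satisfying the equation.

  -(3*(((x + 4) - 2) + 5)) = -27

Step 1. [-(3*(((x + 4) - 2) + 5)) = -27] LHS negated; negate both sides ⇒ neg: 3*(((x + 4) - 2) + 5) = 27.
Step 2. [3*(((x + 4) - 2) + 5) = 27] 3·(inner) — divide through by 3. So div: ((x + 4) - 2) + 5 = 9.
Step 3. [((x + 4) - 2) + 5 = 9] peel the +5: subtract 5 from each side ⇒ sub: (x + 4) - 2 = 4.
Step 4. [(x + 4) - 2 = 4] the outer -2 inverts by adding 2 ⇒ sub: x + 4 = 6.
Step 5. [x + 4 = 6] 4 comes off first (subtract 4) ⇒ sub: x = 2.

Answer: x ∈ {2}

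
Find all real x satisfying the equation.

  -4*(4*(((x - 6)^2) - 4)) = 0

Step 1. [-4*(4*(((x - 6)^2) - 4)) = 0] LHS = -4·(…); ÷-4 both sides, so div: 4*(((x - 6)^2) - 4) = 0.
Step 2. [4*(((x - 6)^2) - 4) = 0] LHS = 4·(…); ÷4 both sides, so div: ((x - 6)^2) - 4 = 0.
Step 3. [((x - 6)^2) - 4 = 0] peel the -4: add 4 from each side. So sub: (x - 6)^2 = 4.
Step 4. [(x - 6)^2 = 4] √ both sides: 4 ≥ 0 gives two branches. So sqrt: x - 6 = 2 or -2.
Step 5. [x - 6 = 2 or -2] 6 comes off first (add 6), so sub: x = 8 or 4.

Answer: x ∈ {4, 8}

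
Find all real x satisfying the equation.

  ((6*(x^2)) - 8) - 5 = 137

Step 1. [((6*(x^2)) - 8) - 5 = 137] add 5: x sits inside (… - 5), so sub: (6*(x^2)) - 8 = 142.
Step 2. [(6*(x^2)) - 8 = 142] -8 is outermost — add 8 both sides ⇒ sub: 6*(x^2) = 150.
Step 3. [6*(x^2) = 150] 6·(inner) — divide through by 6 ⇒ div: x^2 = 25.
Step 4. [x^2 = 25] √ both sides: 25 ≥ 0 gives two branches ⇒ sqrt: x = 5 or -5.

Answer: x ∈ {-5, 5}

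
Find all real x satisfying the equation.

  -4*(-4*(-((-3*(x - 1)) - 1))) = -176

Step 1. [-4*(-4*(-((-3*(x - 1)) - 1))) = -176] divide by the outer -4 ⇒ div: -4*(-((-3*(x - 1)) - 1)) = 44.
Step 2. [-4*(-((-3*(x - 1)) - 1)) = 44] LHS = -4·(…); ÷-4 both sides, so div: -((-3*(x - 1)) - 1) = -11.
Step 3. [-((-3*(x - 1)) - 1) = -11] LHS negated; negate both sides ⇒ neg: (-3*(x - 1)) - 1 = 11.
Step 4. [(-3*(x - 1)) - 1 = 11] -1 is outermost — add 1 both sides. So sub: -3*(x - 1) = 12.
Step 5. [-3*(x - 1) = 12] divide by the outer -3, so div: x - 1 = -4.
Step 6. [x - 1 = -4] add 1: x sits inside (… - 1). So sub: x = -3.

Answer: x ∈ {-3}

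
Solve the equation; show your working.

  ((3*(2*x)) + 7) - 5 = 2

Step 1. [((3*(2*x)) + 7) - 5 = 2] add 5: x sits inside (… - 5) ⇒ sub: (3*(2*x)) + 7 = 7.
Step 2. [(3*(2*x)) + 7 = 7] +7 is outermost — subtract 7 both sides, so sub: 3*(2*x) = 0.
Step 3. [3*(2*x) = 0] 3·(inner) — divide through by 3 ⇒ div: 2*x = 0.
Step 4. [2*x = 0] LHS = 2·(…); ÷2 both sides. So div: x = 0.

Answer: x ∈ {0}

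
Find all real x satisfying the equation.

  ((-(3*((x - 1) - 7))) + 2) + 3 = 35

Step 1. [((-(3*((x - 1) - 7))) + 2) + 3 = 35] +3 is outermost — subtract 3 both sides ⇒ sub: (-(3*((x - 1) - 7))) + 2 = 32.
Step 2. [(-(3*((x - 1) - 7))) + 2 = 32] peel the +2: subtract 2 from each side. So sub: -(3*((x - 1) - 7)) = 30.
Step 3. [-(3*((x - 1) - 7)) = 30] LHS negated; negate both sides ⇒ neg: 3*((x - 1) - 7) = -30.
Step 4. [3*((x - 1) - 7) = -30] 3·(inner) — divide through by 3. So div: (x - 1) - 7 = -10.
Step 5. [(x - 1) - 7 = -10] 7 comes off first (add 7), so sub: x - 1 = -3.
Step 6. [x - 1 = -3] -1 is outermost — add 1 both sides. So sub: x = -2.

Answer: x ∈ {-2}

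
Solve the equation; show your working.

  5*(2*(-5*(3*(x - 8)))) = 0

Step 1. [5*(2*(-5*(3*(x - 8)))) = 0] 5 out front; divide by 5 ⇒ div: 2*(-5*(3*(x - 8))) = 0.
Step 2. [2*(-5*(3*(x - 8))) = 0] leading coefficient 2: divide by 2. So div: -5*(3*(x - 8)) = 0.
Step 3. [-5*(3*(x - 8)) = 0] leading coefficient -5: divide by -5 ⇒ div: 3*(x - 8) = 0.
Step 4. [3*(x - 8) = 0] LHS = 3·(…); ÷3 both sides, so div: x - 8 = 0.
Step 5. [x - 8 = 0] 8 comes off first (add 8), so sub: x = 8.

Answer: x ∈ {8}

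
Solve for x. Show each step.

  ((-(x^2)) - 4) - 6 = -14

Step 1. [((-(x^2)) - 4) - 6 = -14] add 6: x sits inside (… - 6), so sub: (-(x^2)) - 4 = -8.
Step 2. [(-(x^2)) - 4 = -8] add 4: x sits inside (… - 4) ⇒ sub: -(x^2) = -4.
Step 3. [-(x^2) = -4] LHS negated; negate both sides. So neg: x^2 = 4.
Step 4. [x^2 = 4] √ both sides: 4 ≥ 0 gives two branches ⇒ sqrt: x = 2 or -2.

Answer: x ∈ {-2, 2}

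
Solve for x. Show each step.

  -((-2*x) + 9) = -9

Step 1. [-((-2*x) + 9) = -9] leading − — multiply by −1, so neg: (-2*x) + 9 = 9.
Step 2. [(-2*x) + 9 = 9] peel the +9: subtract 9 from each side ⇒ sub: -2*x = 0.
Step 3. [-2*x = 0] -2 out front; divide by -2. So div: x = 0.

Answer: x ∈ {0}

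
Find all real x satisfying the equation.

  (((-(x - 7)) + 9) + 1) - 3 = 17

Step 1. [(((-(x - 7)) + 9) + 1) - 3 = 17] -3 is outermost — add 3 both sides ⇒ sub: ((-(x - 7)) + 9) + 1 = 20.
Step 2. [((-(x - 7)) + 9) + 1 = 20] peel the +1: subtract 1 from each side, so sub: (-(x - 7)) + 9 = 19.
Step 3. [(-(x - 7)) + 9 = 19] peel the +9: subtract 9 from each side. So sub: -(x - 7) = 10.
Step 4. [-(x - 7) = 10] leading − — multiply by −1, so neg: x - 7 = -10.
Step 5. [x - 7 = -10] peel the -7: add 7 from each side ⇒ sub: x = -3.

Answer: x ∈ {-3}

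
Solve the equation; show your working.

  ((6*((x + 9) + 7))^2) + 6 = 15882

Step 1. [((6*((x + 9) + 7))^2) + 6 = 15882] +6 is outermost — subtract 6 both sides, so sub: (6*((x + 9) + 7))^2 = 15876.
Step 2. [(6*((x + 9) + 7))^2 = 15876] √ both sides: 15876 ≥ 0 gives two branches, so sqrt: 6*((x + 9) + 7) = 126 or -126.
Step 3. [6*((x + 9) + 7) = 126 or -126] leading coefficient 6: divide by 6. So div: (x + 9) + 7 = 21 or -21.
Step 4. [(x + 9) + 7 = 21 or -21] the outer +7 inverts by subtracting 7, so sub: x + 9 = 14 or -28.
Step 5. [x + 9 = 14 or -28] the outer +9 inverts by subtracting 9. So sub: x = 5 or -37.

Answer: x ∈ {-37, 5}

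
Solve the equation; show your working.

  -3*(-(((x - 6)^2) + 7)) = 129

Step 1. [-3*(-(((x - 6)^2) + 7)) = 129] LHS = -3·(…); ÷-3 both sides, so div: -(((x - 6)^2) + 7) = -43.
Step 2. [-(((x - 6)^2) + 7) = -43] LHS negated; negate both sides, so neg: ((x - 6)^2) + 7 = 43.
Step 3. [((x - 6)^2) + 7 = 43] 7 comes off first (subtract 7), so sub: (x - 6)^2 = 36.
Step 4. [(x - 6)^2 = 36] 36 ≥ 0, LHS is (·)² — take ±√ ⇒ sqrt: x - 6 = 6 or -6.
Step 5. [x - 6 = 6 or -6] 6 comes off first (add 6). So sub: x = 12 or 0.

Answer: x ∈ {0, 12}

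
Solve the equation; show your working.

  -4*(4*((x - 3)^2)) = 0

Step 1. [-4*(4*((x - 3)^2)) = 0] -4·(inner) — divide through by -4. So div: 4*((x - 3)^2) = 0.
Step 2. [4*((x - 3)^2) = 0] divide by the outer 4 ⇒ div: (x - 3)^2 = 0.
Step 3. [(x - 3)^2 = 0] LHS squared, RHS 0 ≥ 0: apply √ (±), so sqrt: x - 3 = 0.
Step 4. [x - 3 = 0] -3 is outermost — add 3 both sides. So sub: x = 3.

Answer: x ∈ {3}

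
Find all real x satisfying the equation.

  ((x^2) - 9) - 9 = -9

Step 1. [((x^2) - 9) - 9 = -9] 9 comes off first (add 9). So sub: (x^2) - 9 = 0.
Step 2. [(x^2) - 9 = 0] add 9: x sits inside (… - 9), so sub: x^2 = 9.
Step 3. [x^2 = 9] LHS squared, RHS 9 ≥ 0: apply √ (±). So sqrt: x = 3 or -3.

Answer: x ∈ {-3, 3}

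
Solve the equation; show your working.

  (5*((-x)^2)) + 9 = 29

Step 1. [(5*((-x)^2)) + 9 = 29] +9 is outermost — subtract 9 both sides, so sub: 5*((-x)^2) = 20.
Step 2. [5*((-x)^2) = 20] leading coefficient 5: divide by 5. So div: (-x)^2 = 4.
Step 3. [(-x)^2 = 4] √ both sides: 4 ≥ 0 gives two branches, so sqrt: -x = 2 or -2.
Step 4. [-x = 2 or -2] LHS negated; negate both sides, so neg: x = -2 or 2.

Answer: x ∈ {-2, 2}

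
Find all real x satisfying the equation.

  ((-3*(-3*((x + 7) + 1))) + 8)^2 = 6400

Step 1. [((-3*(-3*((x + 7) + 1))) + 8)^2 = 6400] 6400 ≥ 0, LHS is (·)² — take ±√ ⇒ sqrt: (-3*(-3*((x + 7) + 1))) + 8 = 80 or -80.
Step 2. [(-3*(-3*((x + 7) + 1))) + 8 = 80 or -80] peel the +8: subtract 8 from each side, so sub: -3*(-3*((x + 7) + 1)) = 72 or -88.
Step 3. [-3*(-3*((x + 7) + 1)) = 72 or -88] -3·(inner) — divide through by -3, so div: -3*((x + 7) + 1) = -24 or 88/3.
Step 4. [-3*((x + 7) + 1) = -24 or 88/3] divide by the outer -3, so div: (x + 7) + 1 = 8 or -88/9.
Step 5. [(x + 7) + 1 = 8 or -88/9] 1 comes off first (subtract 1), so sub: x + 7 = 7 or -97/9.
Step 6. [x + 7 = 7 or -97/9] peel the +7: subtract 7 from each side. So sub: x = 0 or -160/9.

Answer: x ∈ {-160/9, 0}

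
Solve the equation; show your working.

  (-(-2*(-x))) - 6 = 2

Step 1. [(-(-2*(-x))) - 6 = 2] add 6: x sits inside (… - 6). So sub: -(-2*(-x)) = 8.
Step 2. [-(-2*(-x)) = 8] leading − — multiply by −1. So neg: -2*(-x) = -8.
Step 3. [-2*(-x) = -8] LHS = -2·(…); ÷-2 both sides, so div: -x = 4.
Step 4. [-x = 4] leading − — multiply by −1, so neg: x = -4.

Answer: x ∈ {-4}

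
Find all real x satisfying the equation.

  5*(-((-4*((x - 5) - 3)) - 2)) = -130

Step 1. [5*(-((-4*((x - 5) - 3)) - 2)) = -130] 5·(inner) — divide through by 5 ⇒ div: -((-4*((x - 5) - 3)) - 2) = -26.
Step 2. [-((-4*((x - 5) - 3)) - 2) = -26] LHS negated; negate both sides. So neg: (-4*((x - 5) - 3)) - 2 = 26.
Step 3. [(-4*((x - 5) - 3)) - 2 = 26] the outer -2 inverts by adding 2, so sub: -4*((x - 5) - 3) = 28.
Step 4. [-4*((x - 5) - 3) = 28] -4·(inner) — divide through by -4, so div: (x - 5) - 3 = -7.
Step 5. [(x - 5) - 3 = -7] add 3: x sits inside (… - 3), so sub: x - 5 = -4.
Step 6. [x - 5 = -4] peel the -5: add 5 from each side, so sub: x = 1.

Answer: x ∈ {1}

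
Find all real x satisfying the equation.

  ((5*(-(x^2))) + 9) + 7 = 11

Step 1. [((5*(-(x^2))) + 9) + 7 = 11] peel the +7: subtract 7 from each side, so sub: (5*(-(x^2))) + 9 = 4.
Step 2. [(5*(-(x^2))) + 9 = 4] 9 comes off first (subtract 9) ⇒ sub: 5*(-(x^2)) = -5.
Step 3. [5*(-(x^2)) = -5] divide by the outer 5. So div: -(x^2) = -1.
Step 4. [-(x^2) = -1] leading − — multiply by −1. So neg: x^2 = 1.
Step 5. [x^2 = 1] √ both sides: 1 ≥ 0 gives two branches. So sqrt: x = 1 or -1.

Answer: x ∈ {-1, 1}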